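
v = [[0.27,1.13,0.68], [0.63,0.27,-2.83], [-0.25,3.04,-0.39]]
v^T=[[0.27, 0.63, -0.25], [1.13, 0.27, 3.04], [0.68, -2.83, -0.39]]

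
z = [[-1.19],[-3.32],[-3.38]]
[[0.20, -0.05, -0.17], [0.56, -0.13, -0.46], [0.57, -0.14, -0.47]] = z @ [[-0.17, 0.04, 0.14]]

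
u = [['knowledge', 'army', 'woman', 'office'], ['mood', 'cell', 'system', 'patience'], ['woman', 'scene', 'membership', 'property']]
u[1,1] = 'cell'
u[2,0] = 'woman'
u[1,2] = 'system'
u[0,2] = 'woman'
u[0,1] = 'army'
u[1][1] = 'cell'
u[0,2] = 'woman'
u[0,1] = 'army'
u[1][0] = 'mood'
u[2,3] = 'property'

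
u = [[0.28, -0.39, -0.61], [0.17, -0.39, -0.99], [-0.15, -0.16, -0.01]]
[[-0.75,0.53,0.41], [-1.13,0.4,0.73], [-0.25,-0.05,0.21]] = u@[[0.54,  1.06,  -0.72], [1.02,  -0.66,  -0.57], [0.83,  0.04,  -0.64]]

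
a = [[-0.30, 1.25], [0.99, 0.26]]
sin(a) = [[-0.23, 0.99], [0.79, 0.21]]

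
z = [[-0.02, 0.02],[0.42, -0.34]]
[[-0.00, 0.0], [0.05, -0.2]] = z@ [[0.48, -1.91], [0.45, -1.78]]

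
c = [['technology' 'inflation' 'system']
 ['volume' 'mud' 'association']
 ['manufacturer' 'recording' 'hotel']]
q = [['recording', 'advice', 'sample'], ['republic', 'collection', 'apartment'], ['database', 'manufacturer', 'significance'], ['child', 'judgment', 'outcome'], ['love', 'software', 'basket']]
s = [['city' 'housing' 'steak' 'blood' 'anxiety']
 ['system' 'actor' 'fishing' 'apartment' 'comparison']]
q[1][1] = 'collection'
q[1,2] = 'apartment'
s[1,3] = 'apartment'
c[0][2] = 'system'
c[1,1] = 'mud'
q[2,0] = 'database'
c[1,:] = ['volume', 'mud', 'association']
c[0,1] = 'inflation'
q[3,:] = ['child', 'judgment', 'outcome']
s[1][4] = 'comparison'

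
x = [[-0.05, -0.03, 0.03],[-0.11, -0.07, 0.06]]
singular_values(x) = [0.16, 0.0]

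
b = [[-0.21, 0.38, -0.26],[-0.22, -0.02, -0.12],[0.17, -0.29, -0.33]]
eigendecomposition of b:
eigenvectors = [[0.79+0.00j, (0.79-0j), 0.30+0.00j], [(0.2+0.45j), (0.2-0.45j), (0.42+0j)], [(-0.13-0.34j), -0.13+0.34j, (0.86+0j)]]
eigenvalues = [(-0.07+0.33j), (-0.07-0.33j), (-0.42+0j)]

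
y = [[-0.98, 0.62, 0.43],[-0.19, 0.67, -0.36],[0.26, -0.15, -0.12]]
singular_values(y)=[1.35, 0.66, 0.0]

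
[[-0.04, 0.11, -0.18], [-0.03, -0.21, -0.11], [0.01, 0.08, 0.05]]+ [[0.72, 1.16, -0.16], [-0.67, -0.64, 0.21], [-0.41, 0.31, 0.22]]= [[0.68, 1.27, -0.34], [-0.70, -0.85, 0.10], [-0.4, 0.39, 0.27]]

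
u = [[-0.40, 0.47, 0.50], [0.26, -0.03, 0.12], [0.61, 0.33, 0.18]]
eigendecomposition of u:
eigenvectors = [[0.50,0.86,0.02],[0.32,-0.22,-0.72],[0.80,-0.46,0.69]]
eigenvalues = [0.69, -0.79, -0.15]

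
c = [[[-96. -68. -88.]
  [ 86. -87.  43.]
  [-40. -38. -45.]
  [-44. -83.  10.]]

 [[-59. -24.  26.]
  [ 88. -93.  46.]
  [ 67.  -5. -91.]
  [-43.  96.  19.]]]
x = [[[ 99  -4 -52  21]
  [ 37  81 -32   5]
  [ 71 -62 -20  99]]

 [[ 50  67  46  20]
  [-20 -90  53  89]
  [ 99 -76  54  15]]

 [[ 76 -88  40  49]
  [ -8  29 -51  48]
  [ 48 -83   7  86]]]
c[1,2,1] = -5.0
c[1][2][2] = -91.0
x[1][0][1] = 67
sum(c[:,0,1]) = -92.0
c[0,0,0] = -96.0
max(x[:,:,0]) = 99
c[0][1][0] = 86.0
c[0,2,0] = -40.0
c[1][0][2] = 26.0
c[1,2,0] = 67.0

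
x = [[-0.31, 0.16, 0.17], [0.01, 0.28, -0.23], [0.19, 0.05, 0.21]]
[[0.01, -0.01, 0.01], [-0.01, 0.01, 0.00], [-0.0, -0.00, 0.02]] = x@ [[-0.02, 0.02, 0.03], [-0.02, 0.02, 0.06], [0.02, -0.03, 0.06]]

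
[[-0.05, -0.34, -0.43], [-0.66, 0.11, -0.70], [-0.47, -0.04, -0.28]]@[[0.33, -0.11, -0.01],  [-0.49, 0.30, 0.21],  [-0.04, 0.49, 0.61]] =[[0.17, -0.31, -0.33], [-0.24, -0.24, -0.40], [-0.12, -0.10, -0.17]]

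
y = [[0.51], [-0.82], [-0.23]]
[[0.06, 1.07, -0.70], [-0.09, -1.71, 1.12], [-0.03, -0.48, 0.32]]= y @[[0.11, 2.09, -1.37]]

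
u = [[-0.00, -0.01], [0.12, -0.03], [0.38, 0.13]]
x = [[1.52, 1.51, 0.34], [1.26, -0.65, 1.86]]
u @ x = [[-0.01, 0.01, -0.02], [0.14, 0.20, -0.01], [0.74, 0.49, 0.37]]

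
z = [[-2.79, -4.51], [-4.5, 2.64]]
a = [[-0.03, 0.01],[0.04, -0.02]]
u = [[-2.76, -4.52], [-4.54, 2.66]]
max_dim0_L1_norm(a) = 0.07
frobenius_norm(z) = 7.44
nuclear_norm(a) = 0.06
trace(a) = -0.05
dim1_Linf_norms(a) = [0.03, 0.04]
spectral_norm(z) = 5.34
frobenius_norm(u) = 7.47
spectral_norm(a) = 0.05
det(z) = -27.66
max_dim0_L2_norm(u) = 5.31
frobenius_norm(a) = 0.05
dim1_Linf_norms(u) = [4.52, 4.54]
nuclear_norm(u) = 10.56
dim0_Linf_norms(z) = [4.5, 4.51]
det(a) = 0.00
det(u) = -27.86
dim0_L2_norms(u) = [5.31, 5.24]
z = a + u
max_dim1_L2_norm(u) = 5.3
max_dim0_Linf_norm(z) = 4.51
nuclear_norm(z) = 10.52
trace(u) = -0.10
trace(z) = -0.15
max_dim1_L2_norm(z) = 5.3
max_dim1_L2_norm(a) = 0.04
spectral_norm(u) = 5.33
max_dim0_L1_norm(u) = 7.3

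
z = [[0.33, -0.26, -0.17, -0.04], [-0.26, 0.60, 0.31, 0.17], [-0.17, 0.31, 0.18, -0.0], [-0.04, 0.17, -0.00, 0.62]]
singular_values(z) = [0.99, 0.57, 0.17, 0.0]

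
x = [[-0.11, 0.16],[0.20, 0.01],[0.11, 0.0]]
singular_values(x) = [0.26, 0.14]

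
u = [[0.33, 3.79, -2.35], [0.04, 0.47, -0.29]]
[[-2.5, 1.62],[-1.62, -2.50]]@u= [[-0.76, -8.71, 5.41], [-0.63, -7.31, 4.53]]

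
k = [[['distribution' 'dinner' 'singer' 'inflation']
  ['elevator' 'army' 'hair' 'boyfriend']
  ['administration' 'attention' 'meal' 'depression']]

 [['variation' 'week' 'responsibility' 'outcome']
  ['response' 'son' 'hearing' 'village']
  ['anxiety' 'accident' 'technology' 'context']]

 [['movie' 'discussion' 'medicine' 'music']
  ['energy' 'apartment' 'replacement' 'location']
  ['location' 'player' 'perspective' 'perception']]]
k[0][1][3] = 'boyfriend'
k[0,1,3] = 'boyfriend'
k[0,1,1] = 'army'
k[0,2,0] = 'administration'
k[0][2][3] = 'depression'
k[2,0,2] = 'medicine'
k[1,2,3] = 'context'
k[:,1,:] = [['elevator', 'army', 'hair', 'boyfriend'], ['response', 'son', 'hearing', 'village'], ['energy', 'apartment', 'replacement', 'location']]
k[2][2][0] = 'location'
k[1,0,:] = ['variation', 'week', 'responsibility', 'outcome']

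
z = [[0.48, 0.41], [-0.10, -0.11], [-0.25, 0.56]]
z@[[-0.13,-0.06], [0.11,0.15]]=[[-0.02, 0.03], [0.0, -0.01], [0.09, 0.1]]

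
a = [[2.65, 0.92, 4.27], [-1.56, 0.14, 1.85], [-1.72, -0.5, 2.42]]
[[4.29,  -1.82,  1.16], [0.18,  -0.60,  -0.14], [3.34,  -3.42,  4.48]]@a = [[12.21, 3.11, 17.76], [1.65, 0.15, -0.68], [6.48, 0.35, 18.78]]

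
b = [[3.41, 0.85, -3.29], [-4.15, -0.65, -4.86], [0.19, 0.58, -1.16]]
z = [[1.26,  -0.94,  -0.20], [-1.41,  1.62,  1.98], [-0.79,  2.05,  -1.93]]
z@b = [[8.16, 1.57, 0.65],[-11.15, -1.10, -5.53],[-11.57, -3.12, -5.13]]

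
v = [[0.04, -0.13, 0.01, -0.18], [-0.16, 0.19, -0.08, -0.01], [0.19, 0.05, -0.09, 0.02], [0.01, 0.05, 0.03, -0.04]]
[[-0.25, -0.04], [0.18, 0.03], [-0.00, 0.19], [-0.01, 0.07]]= v@[[-0.36, 0.84], [0.6, 0.95], [-0.20, 0.18], [0.87, -0.29]]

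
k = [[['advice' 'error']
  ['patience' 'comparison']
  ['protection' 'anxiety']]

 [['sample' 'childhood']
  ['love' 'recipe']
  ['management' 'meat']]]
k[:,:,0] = [['advice', 'patience', 'protection'], ['sample', 'love', 'management']]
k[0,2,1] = 'anxiety'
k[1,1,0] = 'love'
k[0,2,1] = 'anxiety'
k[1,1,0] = 'love'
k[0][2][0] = 'protection'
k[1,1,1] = 'recipe'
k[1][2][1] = 'meat'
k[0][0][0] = 'advice'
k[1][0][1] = 'childhood'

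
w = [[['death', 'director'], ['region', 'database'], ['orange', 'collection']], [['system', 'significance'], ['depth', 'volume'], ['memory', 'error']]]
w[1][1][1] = 'volume'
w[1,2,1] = 'error'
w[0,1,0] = 'region'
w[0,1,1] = 'database'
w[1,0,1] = 'significance'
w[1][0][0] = 'system'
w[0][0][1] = 'director'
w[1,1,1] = 'volume'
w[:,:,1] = [['director', 'database', 'collection'], ['significance', 'volume', 'error']]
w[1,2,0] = 'memory'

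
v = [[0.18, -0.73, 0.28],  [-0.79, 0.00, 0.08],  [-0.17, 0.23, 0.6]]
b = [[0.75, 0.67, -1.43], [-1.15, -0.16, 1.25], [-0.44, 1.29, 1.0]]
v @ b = [[0.85, 0.6, -0.89], [-0.63, -0.43, 1.21], [-0.66, 0.62, 1.13]]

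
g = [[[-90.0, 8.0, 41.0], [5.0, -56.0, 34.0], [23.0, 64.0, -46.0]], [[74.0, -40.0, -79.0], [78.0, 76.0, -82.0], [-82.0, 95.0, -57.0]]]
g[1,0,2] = -79.0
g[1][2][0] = -82.0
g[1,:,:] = [[74.0, -40.0, -79.0], [78.0, 76.0, -82.0], [-82.0, 95.0, -57.0]]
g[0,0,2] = 41.0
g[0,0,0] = -90.0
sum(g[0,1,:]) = -17.0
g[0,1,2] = 34.0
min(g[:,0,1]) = -40.0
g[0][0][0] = -90.0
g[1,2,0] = -82.0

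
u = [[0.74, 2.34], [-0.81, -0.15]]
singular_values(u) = [2.49, 0.72]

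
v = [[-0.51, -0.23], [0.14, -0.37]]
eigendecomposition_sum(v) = [[(-0.26-0.01j), -0.11-0.31j], [(0.07+0.19j), -0.18+0.18j]] + [[-0.25+0.01j, (-0.11+0.31j)],[(0.07-0.19j), (-0.18-0.18j)]]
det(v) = 0.22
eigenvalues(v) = [(-0.44+0.17j), (-0.44-0.17j)]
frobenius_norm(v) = 0.69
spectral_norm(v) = 0.56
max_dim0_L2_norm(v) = 0.53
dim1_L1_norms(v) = [0.74, 0.51]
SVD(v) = [[-1.0,  -0.09], [-0.09,  1.0]] @ diag([0.5605267565767889, 0.39409358680585665]) @ [[0.88, 0.47], [0.47, -0.88]]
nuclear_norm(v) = 0.95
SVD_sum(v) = [[-0.49, -0.26], [-0.04, -0.02]] + [[-0.02, 0.03], [0.18, -0.35]]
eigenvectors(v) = [[(0.79+0j), 0.79-0.00j], [(-0.24-0.57j), (-0.24+0.57j)]]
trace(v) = -0.88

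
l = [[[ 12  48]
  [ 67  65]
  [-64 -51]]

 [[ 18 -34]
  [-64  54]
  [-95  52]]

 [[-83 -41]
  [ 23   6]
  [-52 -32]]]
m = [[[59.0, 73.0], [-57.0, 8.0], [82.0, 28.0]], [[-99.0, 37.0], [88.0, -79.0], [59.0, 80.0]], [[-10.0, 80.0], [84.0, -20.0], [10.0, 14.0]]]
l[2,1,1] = 6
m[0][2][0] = 82.0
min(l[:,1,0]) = -64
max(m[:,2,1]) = 80.0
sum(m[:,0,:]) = 140.0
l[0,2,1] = -51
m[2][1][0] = 84.0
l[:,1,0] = [67, -64, 23]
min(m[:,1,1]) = -79.0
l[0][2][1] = -51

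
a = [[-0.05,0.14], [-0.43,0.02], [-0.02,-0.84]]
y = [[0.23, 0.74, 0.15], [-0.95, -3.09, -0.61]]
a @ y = [[-0.14, -0.47, -0.09],[-0.12, -0.38, -0.08],[0.79, 2.58, 0.51]]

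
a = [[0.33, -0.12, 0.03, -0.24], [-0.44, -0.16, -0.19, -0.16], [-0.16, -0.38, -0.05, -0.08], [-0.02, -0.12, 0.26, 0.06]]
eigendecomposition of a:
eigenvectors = [[(-0.06-0.07j), (-0.06+0.07j), (-0.48-0.27j), -0.48+0.27j], [(0.54-0.09j), 0.54+0.09j, (0.63+0j), 0.63-0.00j], [(0.74+0j), 0.74-0.00j, (-0.29+0.12j), (-0.29-0.12j)], [(-0.36-0.12j), (-0.36+0.12j), (-0.39+0.24j), (-0.39-0.24j)]]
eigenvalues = [(-0.27+0.07j), (-0.27-0.07j), (0.36+0.09j), (0.36-0.09j)]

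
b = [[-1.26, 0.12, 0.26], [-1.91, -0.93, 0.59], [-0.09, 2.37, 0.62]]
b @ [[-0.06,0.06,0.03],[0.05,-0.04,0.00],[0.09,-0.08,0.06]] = [[0.11, -0.1, -0.02], [0.12, -0.12, -0.02], [0.18, -0.15, 0.03]]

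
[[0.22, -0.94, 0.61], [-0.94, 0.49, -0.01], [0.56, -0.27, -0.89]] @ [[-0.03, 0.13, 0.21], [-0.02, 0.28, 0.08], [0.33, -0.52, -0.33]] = [[0.21, -0.55, -0.23], [0.02, 0.02, -0.15], [-0.31, 0.46, 0.39]]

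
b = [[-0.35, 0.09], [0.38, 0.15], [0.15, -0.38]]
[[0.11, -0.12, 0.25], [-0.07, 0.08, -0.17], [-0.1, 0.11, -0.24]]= b @[[-0.26, 0.29, -0.61], [0.17, -0.18, 0.39]]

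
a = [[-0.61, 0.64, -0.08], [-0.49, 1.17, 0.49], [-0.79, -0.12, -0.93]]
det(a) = 0.01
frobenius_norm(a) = 2.03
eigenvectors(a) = [[0.3, 0.62, -0.41], [-0.14, 0.51, -0.88], [0.95, -0.6, 0.25]]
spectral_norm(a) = 1.57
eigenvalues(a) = [-1.16, -0.01, 0.8]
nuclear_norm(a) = 2.87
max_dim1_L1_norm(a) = 2.15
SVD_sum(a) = [[-0.43,0.70,0.16], [-0.68,1.11,0.25], [-0.07,0.11,0.02]] + [[-0.18, -0.06, -0.24], [0.18, 0.06, 0.24], [-0.73, -0.23, -0.95]] + [[-0.00, -0.00, 0.0], [0.0, 0.0, -0.0], [0.0, 0.00, -0.0]]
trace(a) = -0.37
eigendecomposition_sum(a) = [[-0.31, 0.07, -0.26], [0.14, -0.03, 0.12], [-0.98, 0.23, -0.82]] + [[-0.01, 0.01, 0.00], [-0.01, 0.01, 0.00], [0.01, -0.01, -0.00]] + [[-0.29, 0.56, 0.17], [-0.62, 1.20, 0.37], [0.18, -0.34, -0.1]]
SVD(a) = [[-0.53, 0.24, -0.81],[-0.84, -0.24, 0.48],[-0.08, 0.94, 0.33]] @ diag([1.5696376586317973, 1.294918613929348, 0.00483775817753311]) @ [[0.51,-0.84,-0.19], [-0.60,-0.19,-0.78], [0.62,0.51,-0.59]]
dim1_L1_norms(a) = [1.33, 2.15, 1.84]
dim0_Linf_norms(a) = [0.79, 1.17, 0.93]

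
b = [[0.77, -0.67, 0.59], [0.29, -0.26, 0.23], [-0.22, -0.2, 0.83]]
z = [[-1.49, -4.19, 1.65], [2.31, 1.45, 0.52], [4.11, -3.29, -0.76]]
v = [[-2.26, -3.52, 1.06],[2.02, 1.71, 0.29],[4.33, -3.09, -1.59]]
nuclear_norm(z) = 12.02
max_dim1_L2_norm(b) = 1.18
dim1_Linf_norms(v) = [3.52, 2.02, 4.33]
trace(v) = -2.14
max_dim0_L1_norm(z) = 8.93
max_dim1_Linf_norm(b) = 0.83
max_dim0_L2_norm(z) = 5.52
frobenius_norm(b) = 1.54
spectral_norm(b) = 1.35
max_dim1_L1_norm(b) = 2.03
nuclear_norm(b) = 2.09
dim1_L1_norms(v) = [6.84, 4.02, 9.01]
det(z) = -39.59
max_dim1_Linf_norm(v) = 4.33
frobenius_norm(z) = 7.65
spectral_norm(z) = 5.70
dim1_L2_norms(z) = [4.74, 2.78, 5.32]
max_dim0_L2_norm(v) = 5.29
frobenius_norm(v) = 7.52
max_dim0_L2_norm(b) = 1.04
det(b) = -0.00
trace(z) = -0.80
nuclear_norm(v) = 11.47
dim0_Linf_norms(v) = [4.33, 3.52, 1.59]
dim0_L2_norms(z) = [4.94, 5.52, 1.89]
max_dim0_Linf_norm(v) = 4.33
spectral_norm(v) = 5.62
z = b + v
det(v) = -26.07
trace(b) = 1.34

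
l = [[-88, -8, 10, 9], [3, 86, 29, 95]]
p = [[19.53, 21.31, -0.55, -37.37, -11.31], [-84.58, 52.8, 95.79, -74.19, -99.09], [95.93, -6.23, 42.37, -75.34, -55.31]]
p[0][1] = 21.31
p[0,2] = -0.55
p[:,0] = [19.53, -84.58, 95.93]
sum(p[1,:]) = -109.27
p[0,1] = 21.31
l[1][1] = 86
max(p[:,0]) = 95.93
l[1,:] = [3, 86, 29, 95]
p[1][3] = -74.19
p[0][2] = -0.55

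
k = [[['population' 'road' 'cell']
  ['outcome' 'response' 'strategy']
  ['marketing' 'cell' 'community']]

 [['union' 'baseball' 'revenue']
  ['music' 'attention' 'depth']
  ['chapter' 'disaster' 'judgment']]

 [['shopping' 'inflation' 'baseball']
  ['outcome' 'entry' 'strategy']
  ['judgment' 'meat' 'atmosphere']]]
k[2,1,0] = 'outcome'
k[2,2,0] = 'judgment'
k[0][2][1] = 'cell'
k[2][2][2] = 'atmosphere'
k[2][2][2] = 'atmosphere'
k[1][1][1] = 'attention'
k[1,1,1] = 'attention'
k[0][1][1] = 'response'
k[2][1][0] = 'outcome'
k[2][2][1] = 'meat'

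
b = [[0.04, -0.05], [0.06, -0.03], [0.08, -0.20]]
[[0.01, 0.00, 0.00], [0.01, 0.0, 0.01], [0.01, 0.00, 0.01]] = b @ [[0.14,0.04,0.08], [-0.01,-0.00,-0.01]]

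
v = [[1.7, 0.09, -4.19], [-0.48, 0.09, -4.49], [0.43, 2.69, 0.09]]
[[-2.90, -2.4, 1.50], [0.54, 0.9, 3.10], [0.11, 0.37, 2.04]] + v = [[-1.2, -2.31, -2.69],[0.06, 0.99, -1.39],[0.54, 3.06, 2.13]]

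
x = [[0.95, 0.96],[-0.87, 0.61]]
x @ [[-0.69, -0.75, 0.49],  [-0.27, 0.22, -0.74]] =[[-0.91,-0.50,-0.24], [0.44,0.79,-0.88]]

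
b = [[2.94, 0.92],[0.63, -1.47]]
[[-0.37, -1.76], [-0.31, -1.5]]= b @ [[-0.17,-0.81], [0.14,0.67]]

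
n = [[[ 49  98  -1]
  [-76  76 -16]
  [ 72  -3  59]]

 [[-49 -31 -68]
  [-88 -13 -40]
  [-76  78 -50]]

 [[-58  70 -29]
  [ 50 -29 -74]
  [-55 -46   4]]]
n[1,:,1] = [-31, -13, 78]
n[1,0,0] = -49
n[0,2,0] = 72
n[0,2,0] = 72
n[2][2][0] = -55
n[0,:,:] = [[49, 98, -1], [-76, 76, -16], [72, -3, 59]]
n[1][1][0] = -88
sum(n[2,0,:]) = -17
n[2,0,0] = -58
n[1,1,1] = -13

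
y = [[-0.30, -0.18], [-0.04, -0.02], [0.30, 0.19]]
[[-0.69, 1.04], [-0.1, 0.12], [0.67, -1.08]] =y@[[3.66, -1.14], [-2.25, -3.86]]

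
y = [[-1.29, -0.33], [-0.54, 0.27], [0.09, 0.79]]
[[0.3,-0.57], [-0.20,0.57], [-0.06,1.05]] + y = [[-0.99, -0.90],[-0.74, 0.84],[0.03, 1.84]]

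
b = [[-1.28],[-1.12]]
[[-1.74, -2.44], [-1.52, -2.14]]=b @ [[1.36, 1.91]]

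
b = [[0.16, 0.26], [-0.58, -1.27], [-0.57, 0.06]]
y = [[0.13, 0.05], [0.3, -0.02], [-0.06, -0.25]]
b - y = [[0.03,0.21], [-0.88,-1.25], [-0.51,0.31]]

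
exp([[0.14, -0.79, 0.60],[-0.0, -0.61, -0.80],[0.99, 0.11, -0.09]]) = [[1.58, -0.69, 0.97],[-0.35, 0.59, -0.65],[1.13, -0.26, 1.28]]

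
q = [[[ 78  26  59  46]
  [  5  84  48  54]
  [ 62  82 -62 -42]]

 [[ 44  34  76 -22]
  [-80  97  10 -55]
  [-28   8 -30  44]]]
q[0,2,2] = -62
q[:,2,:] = [[62, 82, -62, -42], [-28, 8, -30, 44]]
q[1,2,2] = -30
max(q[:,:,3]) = 54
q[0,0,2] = 59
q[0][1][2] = 48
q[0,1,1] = 84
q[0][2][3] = -42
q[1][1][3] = -55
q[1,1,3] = -55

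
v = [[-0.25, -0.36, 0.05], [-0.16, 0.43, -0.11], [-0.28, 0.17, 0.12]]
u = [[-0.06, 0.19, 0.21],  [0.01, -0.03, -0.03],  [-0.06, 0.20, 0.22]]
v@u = [[0.01, -0.03, -0.03], [0.02, -0.07, -0.07], [0.01, -0.03, -0.04]]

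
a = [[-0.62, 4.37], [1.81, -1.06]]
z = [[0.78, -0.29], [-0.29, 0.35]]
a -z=[[-1.4, 4.66], [2.10, -1.41]]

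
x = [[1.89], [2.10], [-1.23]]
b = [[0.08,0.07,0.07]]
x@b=[[0.15,0.13,0.13],[0.17,0.15,0.15],[-0.10,-0.09,-0.09]]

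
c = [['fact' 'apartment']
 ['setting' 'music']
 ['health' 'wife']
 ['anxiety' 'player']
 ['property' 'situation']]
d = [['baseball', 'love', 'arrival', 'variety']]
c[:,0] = ['fact', 'setting', 'health', 'anxiety', 'property']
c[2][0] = 'health'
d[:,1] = ['love']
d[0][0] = 'baseball'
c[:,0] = ['fact', 'setting', 'health', 'anxiety', 'property']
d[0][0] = 'baseball'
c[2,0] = 'health'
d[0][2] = 'arrival'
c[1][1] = 'music'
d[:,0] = ['baseball']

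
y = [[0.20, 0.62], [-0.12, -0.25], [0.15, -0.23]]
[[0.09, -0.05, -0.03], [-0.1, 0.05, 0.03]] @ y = [[0.02, 0.08], [-0.02, -0.08]]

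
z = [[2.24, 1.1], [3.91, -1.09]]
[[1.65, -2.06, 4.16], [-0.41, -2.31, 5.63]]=z@[[0.2, -0.71, 1.59], [1.09, -0.43, 0.54]]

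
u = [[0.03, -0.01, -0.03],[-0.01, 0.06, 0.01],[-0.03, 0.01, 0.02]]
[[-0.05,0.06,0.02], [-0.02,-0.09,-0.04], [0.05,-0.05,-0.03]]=u@[[-1.59, 0.49, 1.37], [-0.65, -1.30, -0.54], [0.33, -1.07, 0.79]]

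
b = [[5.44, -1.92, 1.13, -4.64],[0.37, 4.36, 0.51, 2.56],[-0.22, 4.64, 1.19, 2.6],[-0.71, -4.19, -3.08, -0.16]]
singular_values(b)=[9.6, 6.61, 1.91, 0.08]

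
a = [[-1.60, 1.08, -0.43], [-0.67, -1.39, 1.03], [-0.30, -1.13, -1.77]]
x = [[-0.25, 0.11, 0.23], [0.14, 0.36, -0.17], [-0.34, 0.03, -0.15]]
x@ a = [[0.26,-0.68,-0.19], [-0.41,-0.16,0.61], [0.57,-0.24,0.44]]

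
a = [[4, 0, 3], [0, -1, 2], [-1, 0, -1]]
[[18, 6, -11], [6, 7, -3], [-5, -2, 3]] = a @ [[3, 0, -2], [-2, -3, 1], [2, 2, -1]]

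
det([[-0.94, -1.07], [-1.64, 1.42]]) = -3.090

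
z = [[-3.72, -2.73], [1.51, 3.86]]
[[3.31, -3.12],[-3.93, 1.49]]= z@[[-0.2, 0.78], [-0.94, 0.08]]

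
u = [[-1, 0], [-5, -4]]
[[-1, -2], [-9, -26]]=u@[[1, 2], [1, 4]]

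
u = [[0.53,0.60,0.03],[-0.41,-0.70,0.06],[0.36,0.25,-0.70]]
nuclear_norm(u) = 2.01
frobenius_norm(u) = 1.41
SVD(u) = [[-0.61, 0.38, -0.7], [0.63, -0.30, -0.72], [-0.48, -0.87, -0.06]] @ diag([1.2473167480075384, 0.6443896517371788, 0.1206768696724273]) @ [[-0.6,  -0.74,  0.29], [0.02,  0.35,  0.94], [-0.80,  0.57,  -0.19]]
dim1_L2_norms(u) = [0.8, 0.81, 0.83]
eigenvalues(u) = [0.3, -0.73, -0.44]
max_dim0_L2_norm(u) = 0.96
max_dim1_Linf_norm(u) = 0.7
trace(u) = -0.87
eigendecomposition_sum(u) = [[0.39, 0.24, 0.03],  [-0.15, -0.09, -0.01],  [0.1, 0.06, 0.01]] + [[0.03, 0.03, -0.08],[-0.08, -0.07, 0.21],[0.28, 0.24, -0.69]] + [[0.11, 0.33, 0.09], [-0.17, -0.53, -0.14], [-0.02, -0.05, -0.01]]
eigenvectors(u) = [[-0.9, -0.12, -0.53], [0.36, 0.29, 0.85], [-0.24, -0.95, 0.08]]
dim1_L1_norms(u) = [1.16, 1.17, 1.31]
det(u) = 0.10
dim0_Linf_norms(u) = [0.53, 0.7, 0.7]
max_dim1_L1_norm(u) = 1.31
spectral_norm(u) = 1.25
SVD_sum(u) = [[0.46, 0.56, -0.22], [-0.47, -0.58, 0.23], [0.37, 0.45, -0.17]] + [[0.00,0.09,0.23], [-0.00,-0.07,-0.18], [-0.01,-0.20,-0.53]] + [[0.07, -0.05, 0.02], [0.07, -0.05, 0.02], [0.01, -0.0, 0.00]]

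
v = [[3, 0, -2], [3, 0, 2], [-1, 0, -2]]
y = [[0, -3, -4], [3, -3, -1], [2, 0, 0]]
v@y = [[-4, -9, -12], [4, -9, -12], [-4, 3, 4]]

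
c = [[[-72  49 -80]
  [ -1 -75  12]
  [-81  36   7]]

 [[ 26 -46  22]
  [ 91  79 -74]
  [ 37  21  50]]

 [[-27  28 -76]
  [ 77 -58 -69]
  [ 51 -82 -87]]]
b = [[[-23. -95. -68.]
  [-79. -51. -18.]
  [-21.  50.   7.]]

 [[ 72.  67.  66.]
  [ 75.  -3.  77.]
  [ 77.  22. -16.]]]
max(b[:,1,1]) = -3.0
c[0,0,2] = -80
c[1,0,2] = 22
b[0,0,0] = -23.0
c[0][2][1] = 36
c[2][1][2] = -69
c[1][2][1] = 21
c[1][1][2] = -74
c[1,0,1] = -46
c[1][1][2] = -74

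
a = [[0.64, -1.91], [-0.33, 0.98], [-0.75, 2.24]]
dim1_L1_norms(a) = [2.55, 1.31, 2.99]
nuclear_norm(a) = 3.27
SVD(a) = [[-0.62,-0.03], [0.32,-0.93], [0.72,0.38]] @ diag([3.272170127293202, 0.0016303527200014205]) @ [[-0.32, 0.95], [0.95, 0.32]]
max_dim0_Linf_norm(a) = 2.24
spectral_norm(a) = 3.27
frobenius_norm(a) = 3.27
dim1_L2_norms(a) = [2.01, 1.03, 2.36]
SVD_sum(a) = [[0.64, -1.91], [-0.33, 0.98], [-0.75, 2.24]] + [[-0.00, -0.00],[-0.00, -0.0],[0.00, 0.0]]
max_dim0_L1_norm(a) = 5.13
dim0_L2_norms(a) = [1.04, 3.1]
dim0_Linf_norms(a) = [0.75, 2.24]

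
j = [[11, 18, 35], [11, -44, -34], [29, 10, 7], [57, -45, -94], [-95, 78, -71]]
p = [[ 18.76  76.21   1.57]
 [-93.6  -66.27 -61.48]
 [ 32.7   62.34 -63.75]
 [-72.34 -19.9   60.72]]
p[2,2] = -63.75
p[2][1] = 62.34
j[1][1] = -44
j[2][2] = 7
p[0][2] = 1.57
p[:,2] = [1.57, -61.48, -63.75, 60.72]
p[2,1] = 62.34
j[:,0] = [11, 11, 29, 57, -95]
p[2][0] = 32.7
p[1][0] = -93.6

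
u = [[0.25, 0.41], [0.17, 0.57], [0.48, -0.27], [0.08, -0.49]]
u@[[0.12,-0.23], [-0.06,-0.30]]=[[0.01, -0.18], [-0.01, -0.21], [0.07, -0.03], [0.04, 0.13]]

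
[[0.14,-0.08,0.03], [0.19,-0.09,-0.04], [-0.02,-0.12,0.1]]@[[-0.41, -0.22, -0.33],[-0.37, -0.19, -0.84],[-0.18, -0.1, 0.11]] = [[-0.03, -0.02, 0.02], [-0.04, -0.02, 0.01], [0.03, 0.02, 0.12]]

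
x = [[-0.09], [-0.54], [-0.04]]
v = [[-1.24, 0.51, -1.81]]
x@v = [[0.11, -0.05, 0.16],[0.67, -0.28, 0.98],[0.05, -0.02, 0.07]]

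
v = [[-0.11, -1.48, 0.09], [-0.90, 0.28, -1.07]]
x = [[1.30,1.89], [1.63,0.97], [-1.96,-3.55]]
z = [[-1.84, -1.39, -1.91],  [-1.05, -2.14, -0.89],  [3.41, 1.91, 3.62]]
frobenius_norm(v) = 2.06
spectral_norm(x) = 4.95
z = x @ v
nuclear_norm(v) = 2.90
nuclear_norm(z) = 7.88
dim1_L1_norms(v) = [1.68, 2.25]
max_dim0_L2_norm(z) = 4.19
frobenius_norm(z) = 6.62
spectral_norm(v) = 1.59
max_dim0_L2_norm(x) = 4.14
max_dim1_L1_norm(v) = 2.25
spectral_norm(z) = 6.47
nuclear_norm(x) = 5.84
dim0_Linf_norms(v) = [0.9, 1.48, 1.07]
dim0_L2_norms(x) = [2.86, 4.14]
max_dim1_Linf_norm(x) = 3.55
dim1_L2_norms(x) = [2.29, 1.9, 4.06]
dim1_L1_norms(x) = [3.19, 2.6, 5.51]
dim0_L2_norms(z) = [4.01, 3.19, 4.19]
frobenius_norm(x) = 5.03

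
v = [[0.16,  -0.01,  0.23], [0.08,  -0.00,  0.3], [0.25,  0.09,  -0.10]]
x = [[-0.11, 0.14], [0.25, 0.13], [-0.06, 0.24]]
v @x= [[-0.03,0.08],  [-0.03,0.08],  [0.0,0.02]]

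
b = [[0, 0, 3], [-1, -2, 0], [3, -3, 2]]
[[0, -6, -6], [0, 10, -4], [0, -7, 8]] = b@[[0, -4, 4], [0, -3, 0], [0, -2, -2]]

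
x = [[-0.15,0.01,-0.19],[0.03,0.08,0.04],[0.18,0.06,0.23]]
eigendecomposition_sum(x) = [[-0.07,-0.11,-0.09],[0.04,0.06,0.05],[0.11,0.17,0.14]] + [[-0.00, 0.0, -0.00],[-0.00, 0.00, -0.00],[0.0, -0.0, 0.0]] + [[-0.08,0.12,-0.09], [-0.01,0.02,-0.01], [0.07,-0.11,0.09]]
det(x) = -0.00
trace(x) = 0.16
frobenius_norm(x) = 0.40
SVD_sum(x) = [[-0.15, -0.03, -0.19], [0.04, 0.01, 0.05], [0.18, 0.04, 0.23]] + [[-0.0, 0.04, -0.00], [-0.01, 0.07, -0.01], [-0.00, 0.02, -0.00]] + [[-0.0, -0.0, 0.0],  [0.0, 0.0, -0.0],  [-0.00, -0.00, 0.00]]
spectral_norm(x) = 0.39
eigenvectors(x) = [[0.52, -0.79, -0.73], [-0.3, -0.01, -0.09], [-0.80, 0.62, 0.67]]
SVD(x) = [[-0.62, -0.50, 0.61], [0.16, -0.84, -0.52], [0.77, -0.23, 0.60]] @ diag([0.38603712313709854, 0.08645999931240642, 8.988287524047854e-05]) @ [[0.61, 0.14, 0.78], [0.10, -0.99, 0.10], [-0.79, -0.02, 0.62]]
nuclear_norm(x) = 0.47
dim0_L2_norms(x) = [0.24, 0.1, 0.3]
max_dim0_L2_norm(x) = 0.3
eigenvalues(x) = [0.13, -0.0, 0.03]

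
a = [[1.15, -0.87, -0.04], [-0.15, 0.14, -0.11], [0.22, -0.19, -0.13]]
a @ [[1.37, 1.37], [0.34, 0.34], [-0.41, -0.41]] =[[1.3, 1.30], [-0.11, -0.11], [0.29, 0.29]]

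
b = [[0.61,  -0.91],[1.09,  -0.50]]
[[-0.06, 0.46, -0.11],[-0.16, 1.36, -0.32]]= b@[[-0.17, 1.46, -0.34], [-0.05, 0.47, -0.11]]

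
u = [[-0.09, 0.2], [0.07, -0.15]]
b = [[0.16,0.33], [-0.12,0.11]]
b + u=[[0.07, 0.53], [-0.05, -0.04]]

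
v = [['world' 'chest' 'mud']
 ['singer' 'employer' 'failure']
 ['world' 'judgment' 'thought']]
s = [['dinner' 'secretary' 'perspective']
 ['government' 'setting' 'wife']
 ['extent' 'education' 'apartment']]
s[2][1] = 'education'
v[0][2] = 'mud'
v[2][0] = 'world'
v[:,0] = ['world', 'singer', 'world']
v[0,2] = 'mud'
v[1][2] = 'failure'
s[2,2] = 'apartment'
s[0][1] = 'secretary'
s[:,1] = ['secretary', 'setting', 'education']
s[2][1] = 'education'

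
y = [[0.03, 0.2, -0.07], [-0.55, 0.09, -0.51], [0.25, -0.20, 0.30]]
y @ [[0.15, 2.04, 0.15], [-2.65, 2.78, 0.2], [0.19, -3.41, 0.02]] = [[-0.54, 0.86, 0.04], [-0.42, 0.87, -0.07], [0.62, -1.07, 0.00]]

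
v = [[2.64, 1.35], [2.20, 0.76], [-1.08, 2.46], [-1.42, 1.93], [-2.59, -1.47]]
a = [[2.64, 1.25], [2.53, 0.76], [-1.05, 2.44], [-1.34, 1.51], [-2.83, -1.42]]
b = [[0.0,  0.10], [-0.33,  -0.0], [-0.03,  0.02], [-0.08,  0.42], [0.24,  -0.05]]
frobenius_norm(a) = 6.06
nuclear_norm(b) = 0.84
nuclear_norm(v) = 8.40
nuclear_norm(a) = 8.37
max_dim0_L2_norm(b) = 0.44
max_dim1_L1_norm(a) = 4.25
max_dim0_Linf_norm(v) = 2.64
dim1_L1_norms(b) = [0.1, 0.33, 0.05, 0.5, 0.29]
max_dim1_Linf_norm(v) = 2.64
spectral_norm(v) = 4.82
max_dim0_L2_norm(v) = 4.66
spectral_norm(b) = 0.48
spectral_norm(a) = 5.09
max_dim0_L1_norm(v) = 9.93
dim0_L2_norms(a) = [4.93, 3.52]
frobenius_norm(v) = 6.00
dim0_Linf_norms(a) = [2.83, 2.44]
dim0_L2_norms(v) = [4.66, 3.79]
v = b + a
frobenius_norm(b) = 0.60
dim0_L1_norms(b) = [0.68, 0.59]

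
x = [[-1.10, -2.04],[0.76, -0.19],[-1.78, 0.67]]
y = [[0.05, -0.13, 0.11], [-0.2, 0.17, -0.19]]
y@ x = [[-0.35, -0.00], [0.69, 0.25]]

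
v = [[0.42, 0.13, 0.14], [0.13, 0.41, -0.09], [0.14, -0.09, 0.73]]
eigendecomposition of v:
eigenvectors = [[0.69,-0.65,0.32],[-0.66,-0.74,-0.11],[-0.31,0.13,0.94]]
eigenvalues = [0.23, 0.54, 0.79]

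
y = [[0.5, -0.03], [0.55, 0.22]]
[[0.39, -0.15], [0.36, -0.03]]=y@[[0.76,-0.26],  [-0.26,0.52]]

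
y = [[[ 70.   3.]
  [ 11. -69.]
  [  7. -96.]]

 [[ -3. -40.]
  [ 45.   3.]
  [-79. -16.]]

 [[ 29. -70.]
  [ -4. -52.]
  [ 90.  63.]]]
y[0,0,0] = 70.0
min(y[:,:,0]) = -79.0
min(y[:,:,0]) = -79.0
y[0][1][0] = 11.0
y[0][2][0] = 7.0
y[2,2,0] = 90.0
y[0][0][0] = 70.0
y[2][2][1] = 63.0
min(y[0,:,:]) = -96.0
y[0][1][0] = 11.0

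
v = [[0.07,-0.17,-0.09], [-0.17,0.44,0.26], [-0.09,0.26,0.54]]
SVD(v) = [[-0.24,0.29,0.93],[0.64,-0.67,0.38],[0.73,0.68,-0.03]] @ diag([0.7986493197668058, 0.24788557252201773, 0.0034651077111765628]) @ [[-0.24, 0.64, 0.73],[0.29, -0.67, 0.68],[0.93, 0.38, -0.03]]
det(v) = 0.00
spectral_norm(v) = 0.80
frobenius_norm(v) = 0.84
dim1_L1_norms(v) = [0.33, 0.87, 0.89]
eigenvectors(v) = [[-0.24,0.93,0.29], [0.64,0.38,-0.67], [0.73,-0.03,0.68]]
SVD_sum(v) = [[0.05, -0.12, -0.14], [-0.12, 0.33, 0.37], [-0.14, 0.37, 0.42]] + [[0.02, -0.05, 0.05],[-0.05, 0.11, -0.11],[0.05, -0.11, 0.12]] + [[0.00, 0.00, -0.00], [0.0, 0.00, -0.0], [-0.0, -0.00, 0.00]]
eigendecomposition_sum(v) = [[0.05, -0.12, -0.14],  [-0.12, 0.33, 0.37],  [-0.14, 0.37, 0.42]] + [[0.0, 0.0, -0.00], [0.0, 0.00, -0.0], [-0.0, -0.00, 0.00]] + [[0.02, -0.05, 0.05], [-0.05, 0.11, -0.11], [0.05, -0.11, 0.12]]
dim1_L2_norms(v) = [0.2, 0.54, 0.61]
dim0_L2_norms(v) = [0.2, 0.54, 0.61]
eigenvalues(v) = [0.8, 0.0, 0.25]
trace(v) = 1.05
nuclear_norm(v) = 1.05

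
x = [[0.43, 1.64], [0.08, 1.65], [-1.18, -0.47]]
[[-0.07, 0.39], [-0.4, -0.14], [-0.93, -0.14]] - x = [[-0.50,-1.25],[-0.48,-1.79],[0.25,0.33]]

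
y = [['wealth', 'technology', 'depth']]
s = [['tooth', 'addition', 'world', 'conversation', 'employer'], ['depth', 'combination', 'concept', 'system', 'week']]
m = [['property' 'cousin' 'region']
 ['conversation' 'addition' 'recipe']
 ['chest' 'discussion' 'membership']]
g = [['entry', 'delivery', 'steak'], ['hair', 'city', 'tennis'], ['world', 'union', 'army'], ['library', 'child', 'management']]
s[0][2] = 'world'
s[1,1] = 'combination'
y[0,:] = ['wealth', 'technology', 'depth']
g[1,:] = ['hair', 'city', 'tennis']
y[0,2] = 'depth'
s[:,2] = ['world', 'concept']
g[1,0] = 'hair'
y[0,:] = ['wealth', 'technology', 'depth']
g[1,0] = 'hair'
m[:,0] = ['property', 'conversation', 'chest']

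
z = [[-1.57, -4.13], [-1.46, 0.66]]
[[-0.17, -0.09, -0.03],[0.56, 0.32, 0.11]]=z @ [[-0.31, -0.18, -0.06], [0.16, 0.09, 0.03]]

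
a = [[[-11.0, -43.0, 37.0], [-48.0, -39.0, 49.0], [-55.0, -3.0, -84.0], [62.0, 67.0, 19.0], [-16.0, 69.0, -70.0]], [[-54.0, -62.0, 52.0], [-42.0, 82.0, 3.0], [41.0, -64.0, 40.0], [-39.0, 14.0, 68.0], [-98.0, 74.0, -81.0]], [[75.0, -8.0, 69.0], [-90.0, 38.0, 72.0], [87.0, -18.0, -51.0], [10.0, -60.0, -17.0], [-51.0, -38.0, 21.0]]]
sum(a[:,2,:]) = -107.0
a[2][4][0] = -51.0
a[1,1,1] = 82.0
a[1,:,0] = [-54.0, -42.0, 41.0, -39.0, -98.0]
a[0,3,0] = 62.0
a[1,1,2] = 3.0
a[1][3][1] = 14.0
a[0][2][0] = -55.0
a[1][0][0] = -54.0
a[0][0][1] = -43.0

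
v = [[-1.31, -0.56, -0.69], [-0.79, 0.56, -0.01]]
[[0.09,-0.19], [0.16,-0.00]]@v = [[0.03,-0.16,-0.06], [-0.21,-0.09,-0.11]]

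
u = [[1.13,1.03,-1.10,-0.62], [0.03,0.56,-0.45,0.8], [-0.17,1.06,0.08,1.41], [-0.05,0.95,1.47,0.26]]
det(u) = 0.044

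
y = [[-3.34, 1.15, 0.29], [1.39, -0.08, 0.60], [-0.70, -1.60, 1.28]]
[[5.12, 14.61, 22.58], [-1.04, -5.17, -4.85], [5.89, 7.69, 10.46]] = y @ [[-1.75, -4.63, -5.98], [-1.18, -1.23, 0.78], [2.17, 1.94, 5.88]]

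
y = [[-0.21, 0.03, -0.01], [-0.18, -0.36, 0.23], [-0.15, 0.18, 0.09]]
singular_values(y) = [0.47, 0.3, 0.11]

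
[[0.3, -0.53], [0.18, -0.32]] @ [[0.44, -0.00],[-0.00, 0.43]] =[[0.13, -0.23], [0.08, -0.14]]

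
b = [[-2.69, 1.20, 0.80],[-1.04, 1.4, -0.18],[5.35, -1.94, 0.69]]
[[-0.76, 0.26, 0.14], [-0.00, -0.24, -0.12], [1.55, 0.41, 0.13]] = b @ [[0.4,-0.03,-0.03], [0.29,-0.14,-0.08], [-0.04,0.43,0.2]]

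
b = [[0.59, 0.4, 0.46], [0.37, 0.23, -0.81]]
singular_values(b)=[0.93, 0.83]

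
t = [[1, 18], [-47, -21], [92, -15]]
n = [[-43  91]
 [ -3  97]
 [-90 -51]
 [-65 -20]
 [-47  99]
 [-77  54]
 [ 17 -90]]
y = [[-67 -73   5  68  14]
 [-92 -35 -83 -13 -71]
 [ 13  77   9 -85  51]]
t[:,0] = [1, -47, 92]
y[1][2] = -83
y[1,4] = -71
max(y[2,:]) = 77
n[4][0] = -47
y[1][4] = -71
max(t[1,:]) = -21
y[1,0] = -92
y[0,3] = 68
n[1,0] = -3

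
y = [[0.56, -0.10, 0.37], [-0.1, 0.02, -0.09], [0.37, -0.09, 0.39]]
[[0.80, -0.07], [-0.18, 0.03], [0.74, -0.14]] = y@[[0.47, 0.26], [0.52, -0.64], [1.58, -0.76]]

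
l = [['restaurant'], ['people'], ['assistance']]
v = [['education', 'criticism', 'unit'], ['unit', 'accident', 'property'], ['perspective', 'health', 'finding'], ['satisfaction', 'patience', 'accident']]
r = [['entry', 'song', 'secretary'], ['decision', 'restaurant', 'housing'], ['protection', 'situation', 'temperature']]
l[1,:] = ['people']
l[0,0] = 'restaurant'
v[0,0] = 'education'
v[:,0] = ['education', 'unit', 'perspective', 'satisfaction']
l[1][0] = 'people'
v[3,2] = 'accident'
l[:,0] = ['restaurant', 'people', 'assistance']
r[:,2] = ['secretary', 'housing', 'temperature']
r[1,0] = 'decision'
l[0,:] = ['restaurant']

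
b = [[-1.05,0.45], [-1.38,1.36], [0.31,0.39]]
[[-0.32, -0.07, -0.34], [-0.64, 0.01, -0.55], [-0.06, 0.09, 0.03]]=b @ [[0.18,  0.13,  0.26], [-0.29,  0.14,  -0.14]]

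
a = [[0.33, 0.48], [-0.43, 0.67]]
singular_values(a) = [0.85, 0.5]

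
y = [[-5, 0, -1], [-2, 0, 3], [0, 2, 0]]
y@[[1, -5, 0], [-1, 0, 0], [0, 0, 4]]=[[-5, 25, -4], [-2, 10, 12], [-2, 0, 0]]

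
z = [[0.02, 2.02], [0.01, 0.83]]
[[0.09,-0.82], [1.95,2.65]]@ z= [[-0.01, -0.5],  [0.07, 6.14]]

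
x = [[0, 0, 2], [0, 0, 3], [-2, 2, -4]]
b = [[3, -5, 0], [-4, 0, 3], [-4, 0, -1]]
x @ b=[[-8, 0, -2], [-12, 0, -3], [2, 10, 10]]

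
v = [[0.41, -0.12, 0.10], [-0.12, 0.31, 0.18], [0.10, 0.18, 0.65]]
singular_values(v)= [0.73, 0.49, 0.15]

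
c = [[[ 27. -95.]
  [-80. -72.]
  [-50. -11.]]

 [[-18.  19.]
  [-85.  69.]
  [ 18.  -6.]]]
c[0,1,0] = -80.0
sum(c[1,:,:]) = -3.0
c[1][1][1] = 69.0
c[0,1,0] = -80.0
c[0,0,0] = 27.0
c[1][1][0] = -85.0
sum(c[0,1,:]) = -152.0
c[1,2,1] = -6.0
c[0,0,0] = 27.0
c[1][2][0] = 18.0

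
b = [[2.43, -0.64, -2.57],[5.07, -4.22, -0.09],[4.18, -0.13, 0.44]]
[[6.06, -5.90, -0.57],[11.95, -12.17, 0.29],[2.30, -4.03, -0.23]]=b @ [[0.62, -1.01, -0.08], [-2.06, 1.65, -0.17], [-1.26, 0.93, 0.19]]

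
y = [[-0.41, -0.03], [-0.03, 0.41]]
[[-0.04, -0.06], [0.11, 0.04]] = y @[[0.07, 0.15],[0.28, 0.1]]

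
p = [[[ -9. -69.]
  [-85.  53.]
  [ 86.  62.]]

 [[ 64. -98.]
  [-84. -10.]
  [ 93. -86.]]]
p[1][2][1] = -86.0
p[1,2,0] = 93.0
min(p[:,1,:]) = -85.0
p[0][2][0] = 86.0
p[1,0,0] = 64.0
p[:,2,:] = [[86.0, 62.0], [93.0, -86.0]]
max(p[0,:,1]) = 62.0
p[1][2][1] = -86.0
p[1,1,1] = -10.0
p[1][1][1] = -10.0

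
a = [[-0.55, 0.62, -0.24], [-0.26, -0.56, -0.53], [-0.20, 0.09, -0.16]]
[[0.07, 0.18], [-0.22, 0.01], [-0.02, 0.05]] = a@ [[0.03, -0.01], [0.21, 0.19], [0.18, -0.22]]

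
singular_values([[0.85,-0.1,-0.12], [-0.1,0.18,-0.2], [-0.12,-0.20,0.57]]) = [0.9, 0.63, 0.07]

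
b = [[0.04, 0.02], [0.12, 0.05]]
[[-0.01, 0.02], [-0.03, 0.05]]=b@ [[-0.32, 0.30], [0.22, 0.37]]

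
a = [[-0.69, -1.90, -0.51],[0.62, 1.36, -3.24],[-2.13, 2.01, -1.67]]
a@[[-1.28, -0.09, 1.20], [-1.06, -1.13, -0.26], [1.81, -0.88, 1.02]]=[[1.97, 2.66, -0.85],[-8.10, 1.26, -2.91],[-2.43, -0.61, -4.78]]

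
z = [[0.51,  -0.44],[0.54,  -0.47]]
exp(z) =[[1.52, -0.45], [0.55, 0.52]]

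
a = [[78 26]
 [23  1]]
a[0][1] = 26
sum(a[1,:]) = 24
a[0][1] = 26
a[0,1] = 26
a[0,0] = 78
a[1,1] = 1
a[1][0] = 23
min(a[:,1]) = 1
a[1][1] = 1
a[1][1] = 1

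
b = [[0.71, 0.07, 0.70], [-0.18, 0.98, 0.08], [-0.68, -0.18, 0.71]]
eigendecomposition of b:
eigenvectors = [[-0.02-0.69j, -0.02+0.69j, 0.18+0.00j], [0.12-0.13j, 0.12+0.13j, -0.97+0.00j], [0.70+0.00j, 0.70-0.00j, 0.17+0.00j]]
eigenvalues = [(0.7+0.71j), (0.7-0.71j), (1+0j)]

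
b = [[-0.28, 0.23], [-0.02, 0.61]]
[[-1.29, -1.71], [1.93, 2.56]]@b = [[0.40, -1.34], [-0.59, 2.01]]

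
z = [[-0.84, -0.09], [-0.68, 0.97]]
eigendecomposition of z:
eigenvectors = [[-0.94, 0.05], [-0.35, -1.0]]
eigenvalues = [-0.87, 1.0]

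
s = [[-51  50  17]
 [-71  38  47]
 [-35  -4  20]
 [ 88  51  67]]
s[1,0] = -71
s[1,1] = 38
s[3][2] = 67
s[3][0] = 88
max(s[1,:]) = 47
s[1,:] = [-71, 38, 47]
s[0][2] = 17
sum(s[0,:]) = 16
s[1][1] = 38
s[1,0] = -71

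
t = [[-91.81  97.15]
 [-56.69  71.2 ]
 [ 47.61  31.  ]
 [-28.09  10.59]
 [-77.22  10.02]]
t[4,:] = [-77.22, 10.02]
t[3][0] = -28.09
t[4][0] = -77.22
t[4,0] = -77.22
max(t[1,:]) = 71.2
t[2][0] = 47.61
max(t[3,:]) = 10.59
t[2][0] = 47.61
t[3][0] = -28.09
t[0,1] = 97.15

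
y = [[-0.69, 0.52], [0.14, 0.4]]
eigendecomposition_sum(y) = [[-0.71, 0.32], [0.09, -0.04]] + [[0.02, 0.20], [0.05, 0.44]]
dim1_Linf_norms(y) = [0.69, 0.4]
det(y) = -0.35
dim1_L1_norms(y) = [1.21, 0.54]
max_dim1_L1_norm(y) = 1.21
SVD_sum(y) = [[-0.64, 0.58], [-0.12, 0.11]] + [[-0.05,-0.06], [0.26,0.29]]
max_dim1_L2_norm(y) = 0.86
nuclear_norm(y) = 1.27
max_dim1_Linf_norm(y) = 0.69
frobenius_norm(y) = 0.96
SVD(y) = [[-0.98, -0.19], [-0.19, 0.98]] @ diag([0.8761308052671595, 0.3981140691584747]) @ [[0.74, -0.67], [0.67, 0.74]]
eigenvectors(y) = [[-0.99, -0.41], [0.12, -0.91]]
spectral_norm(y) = 0.88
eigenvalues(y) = [-0.75, 0.46]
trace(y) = -0.29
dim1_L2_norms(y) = [0.86, 0.42]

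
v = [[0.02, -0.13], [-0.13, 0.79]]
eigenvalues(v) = [-0.0, 0.81]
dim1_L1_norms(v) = [0.15, 0.92]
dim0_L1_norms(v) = [0.15, 0.92]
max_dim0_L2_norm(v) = 0.8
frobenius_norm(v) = 0.81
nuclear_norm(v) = 0.81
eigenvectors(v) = [[-0.99, 0.16], [-0.16, -0.99]]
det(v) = -0.00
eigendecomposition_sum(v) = [[-0.0, -0.0],[-0.0, -0.00]] + [[0.02, -0.13], [-0.13, 0.79]]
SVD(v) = [[-0.16, 0.99], [0.99, 0.16]] @ diag([0.8113557554655774, 0.0013557554655772637]) @ [[-0.16,0.99], [-0.99,-0.16]]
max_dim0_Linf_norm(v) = 0.79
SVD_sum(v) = [[0.02, -0.13], [-0.13, 0.79]] + [[-0.00, -0.0], [-0.00, -0.0]]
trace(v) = 0.81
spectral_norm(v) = 0.81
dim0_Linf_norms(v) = [0.13, 0.79]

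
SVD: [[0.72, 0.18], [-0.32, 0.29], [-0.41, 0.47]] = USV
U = [[-0.69, -0.72], [0.43, -0.34], [0.58, -0.61]]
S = [0.92, 0.54]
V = [[-0.95, 0.30], [-0.3, -0.95]]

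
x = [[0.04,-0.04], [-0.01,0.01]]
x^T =[[0.04, -0.01], [-0.04, 0.01]]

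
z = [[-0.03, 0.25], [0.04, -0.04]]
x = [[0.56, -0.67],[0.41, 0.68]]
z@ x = [[0.09,0.19], [0.01,-0.05]]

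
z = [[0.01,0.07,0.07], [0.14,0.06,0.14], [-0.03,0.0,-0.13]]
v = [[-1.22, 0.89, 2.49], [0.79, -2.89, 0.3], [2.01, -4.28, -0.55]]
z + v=[[-1.21,0.96,2.56], [0.93,-2.83,0.44], [1.98,-4.28,-0.68]]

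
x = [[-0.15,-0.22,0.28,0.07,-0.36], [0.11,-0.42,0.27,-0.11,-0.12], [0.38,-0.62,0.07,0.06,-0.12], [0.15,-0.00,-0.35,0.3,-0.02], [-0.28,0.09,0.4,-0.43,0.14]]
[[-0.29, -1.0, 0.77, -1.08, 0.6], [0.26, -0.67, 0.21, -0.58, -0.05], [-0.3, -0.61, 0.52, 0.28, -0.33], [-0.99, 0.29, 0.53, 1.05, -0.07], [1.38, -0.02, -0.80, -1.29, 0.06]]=x@ [[0.84, -0.55, -1.67, 1.39, -1.25], [0.87, 0.1, -1.65, 0.02, -0.01], [2.31, -1.55, -0.73, -2.41, -0.35], [-0.91, -0.47, 1.71, 0.03, -0.11], [1.55, 1.66, -0.68, 0.55, -1.42]]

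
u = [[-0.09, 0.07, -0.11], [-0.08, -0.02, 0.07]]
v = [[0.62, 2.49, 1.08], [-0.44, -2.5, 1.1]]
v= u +[[0.71,2.42,1.19],[-0.36,-2.48,1.03]]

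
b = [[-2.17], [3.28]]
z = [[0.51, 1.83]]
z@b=[[4.90]]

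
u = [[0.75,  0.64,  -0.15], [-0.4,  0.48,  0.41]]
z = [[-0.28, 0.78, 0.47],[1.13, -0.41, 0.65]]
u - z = [[1.03,-0.14,-0.62],[-1.53,0.89,-0.24]]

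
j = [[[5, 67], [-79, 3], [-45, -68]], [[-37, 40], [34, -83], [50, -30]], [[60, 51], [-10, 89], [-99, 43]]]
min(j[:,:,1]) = -83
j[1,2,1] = -30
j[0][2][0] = -45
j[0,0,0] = 5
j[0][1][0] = -79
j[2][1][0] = -10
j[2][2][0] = -99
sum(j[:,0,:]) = 186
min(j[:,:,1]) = -83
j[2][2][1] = 43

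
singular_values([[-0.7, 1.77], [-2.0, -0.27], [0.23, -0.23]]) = [2.21, 1.71]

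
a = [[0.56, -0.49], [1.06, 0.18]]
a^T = [[0.56, 1.06], [-0.49, 0.18]]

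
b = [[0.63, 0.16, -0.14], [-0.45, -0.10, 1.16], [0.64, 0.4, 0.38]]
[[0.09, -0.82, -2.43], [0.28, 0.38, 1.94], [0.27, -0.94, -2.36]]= b @ [[0.22, -1.33, -3.82],[0.01, -0.03, 0.02],[0.33, -0.19, 0.19]]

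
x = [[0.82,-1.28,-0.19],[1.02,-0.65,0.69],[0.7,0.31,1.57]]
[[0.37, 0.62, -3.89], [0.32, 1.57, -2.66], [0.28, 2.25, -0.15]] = x@ [[-0.39, 0.13, -0.83], [-0.61, -0.62, 2.54], [0.47, 1.5, -0.23]]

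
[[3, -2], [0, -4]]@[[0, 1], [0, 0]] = [[0, 3], [0, 0]]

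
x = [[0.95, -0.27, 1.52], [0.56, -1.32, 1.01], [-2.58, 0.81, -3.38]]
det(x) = -0.83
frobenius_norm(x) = 5.01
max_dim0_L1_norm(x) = 5.91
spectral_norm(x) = 4.89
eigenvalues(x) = [(-2.64+0j), (-0.56+0.08j), (-0.56-0.08j)]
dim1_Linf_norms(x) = [1.52, 1.32, 3.38]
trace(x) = -3.75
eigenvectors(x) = [[-0.38+0.00j, -0.59-0.04j, (-0.59+0.04j)], [-0.46+0.00j, 0.44-0.08j, 0.44+0.08j], [(0.81+0j), (0.67+0j), (0.67-0j)]]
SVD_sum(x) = [[1.03, -0.44, 1.41], [0.82, -0.35, 1.13], [-2.46, 1.06, -3.39]] + [[0.04, 0.15, 0.02], [-0.25, -0.97, -0.12], [-0.07, -0.26, -0.03]] + [[-0.12, 0.02, 0.09], [-0.00, 0.00, 0.00], [-0.05, 0.01, 0.04]]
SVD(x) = [[-0.37, 0.15, 0.92], [-0.29, -0.96, 0.04], [0.88, -0.25, 0.40]] @ diag([4.894767608299915, 1.0554810077152066, 0.16127586022225746]) @ [[-0.57,0.25,-0.78], [0.25,0.96,0.12], [-0.78,0.13,0.61]]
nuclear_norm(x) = 6.11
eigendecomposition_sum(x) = [[(1.09+0j), -0.63+0.00j, (1.38-0j)],[(1.33+0j), (-0.76+0j), 1.69-0.00j],[-2.34-0.00j, (1.34-0j), -2.97+0.00j]] + [[(-0.07+2.34j), (0.18+0.79j), 0.07+1.54j],[(-0.39-1.72j), (-0.28-0.54j), -0.34-1.11j],[(-0.12-2.62j), (-0.27-0.87j), -0.21-1.72j]] + [[(-0.07-2.34j), (0.18-0.79j), 0.07-1.54j],[-0.39+1.72j, -0.28+0.54j, (-0.34+1.11j)],[-0.12+2.62j, (-0.27+0.87j), -0.21+1.72j]]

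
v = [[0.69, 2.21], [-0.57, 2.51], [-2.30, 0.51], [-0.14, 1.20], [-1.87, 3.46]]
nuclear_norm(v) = 7.83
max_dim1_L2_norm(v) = 3.93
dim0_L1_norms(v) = [5.57, 9.89]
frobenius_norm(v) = 5.87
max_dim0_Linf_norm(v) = 3.46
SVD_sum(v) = [[-0.68,1.64], [-0.98,2.34], [-0.52,1.25], [-0.45,1.07], [-1.51,3.61]] + [[1.37, 0.57], [0.41, 0.17], [-1.78, -0.74], [0.31, 0.13], [-0.36, -0.15]]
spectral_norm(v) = 5.30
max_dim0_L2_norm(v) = 4.99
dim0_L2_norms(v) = [3.1, 4.99]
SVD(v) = [[-0.33, 0.59], [-0.48, 0.17], [-0.26, -0.76], [-0.22, 0.13], [-0.74, -0.16]] @ diag([5.299034347712961, 2.526585637131318]) @ [[0.39, -0.92], [0.92, 0.39]]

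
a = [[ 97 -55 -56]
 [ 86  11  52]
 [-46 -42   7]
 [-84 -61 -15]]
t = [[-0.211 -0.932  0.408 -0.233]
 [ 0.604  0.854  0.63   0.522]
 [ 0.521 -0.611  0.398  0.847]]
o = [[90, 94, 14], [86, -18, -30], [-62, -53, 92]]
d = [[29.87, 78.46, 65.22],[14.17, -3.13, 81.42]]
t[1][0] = 0.604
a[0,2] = -56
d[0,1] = 78.46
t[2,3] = 0.847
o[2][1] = -53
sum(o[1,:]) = 38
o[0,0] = 90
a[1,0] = 86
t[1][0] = 0.604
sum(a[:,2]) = -12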